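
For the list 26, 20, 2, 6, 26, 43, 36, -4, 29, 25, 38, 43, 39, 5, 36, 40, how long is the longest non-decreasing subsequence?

7

One longest non-decreasing subsequence is 2, 6, 26, 36, 38, 39, 40 (positions 3,4,5,7,11,13,16), of length 7; no longer one exists.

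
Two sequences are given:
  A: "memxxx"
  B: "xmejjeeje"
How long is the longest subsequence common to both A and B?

2

Backtracking the LCS table gives one alignment: m (A1,B2) → e (A2,B9).
So the longest common subsequence has length 2.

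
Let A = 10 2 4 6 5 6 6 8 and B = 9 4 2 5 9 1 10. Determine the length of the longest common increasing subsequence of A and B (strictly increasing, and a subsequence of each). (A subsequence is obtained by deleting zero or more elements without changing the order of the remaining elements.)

2

For each value that appears in both, track the longest common increasing run ending there.
The best achievable length is 2; one witness is 4, 5 (A-positions 3,5, B-positions 2,4).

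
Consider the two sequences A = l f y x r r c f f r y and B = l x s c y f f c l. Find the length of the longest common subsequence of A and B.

5

A longest common subsequence is lxcff (length 5); the LCS DP confirms no longer common subsequence exists.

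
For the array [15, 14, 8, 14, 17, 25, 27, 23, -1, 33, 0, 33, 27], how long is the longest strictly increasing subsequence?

6

One longest increasing subsequence is 8, 14, 17, 25, 27, 33 (positions 3,4,5,6,7,10), of length 6; no longer one exists.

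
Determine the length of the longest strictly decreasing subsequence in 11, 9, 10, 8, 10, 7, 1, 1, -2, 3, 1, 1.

Let dp[i] be the longest decreasing subsequence ending at position i. Then dp = [1, 2, 2, 3, 2, 4, 5, 5, 6, 5, 6, 6].
The maximum is 6; one witness is 11, 9, 8, 7, 1, -2 at positions 1,2,4,6,7,9.

6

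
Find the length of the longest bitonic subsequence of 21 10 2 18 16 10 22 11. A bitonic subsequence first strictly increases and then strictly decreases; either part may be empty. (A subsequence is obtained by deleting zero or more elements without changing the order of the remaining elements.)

One longest bitonic subsequence is 21, 18, 16, 11 (positions 1,4,5,8): it rises to 21 then falls. Length 4 is optimal.

4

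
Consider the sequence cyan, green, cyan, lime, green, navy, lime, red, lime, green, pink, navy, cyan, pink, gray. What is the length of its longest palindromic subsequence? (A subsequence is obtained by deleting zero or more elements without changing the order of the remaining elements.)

Using dp[i][j] = 2 + dp[i+1][j−1] if the ends match, else max(dp[i+1][j], dp[i][j−1]):
dp[1][15] = 7. A witness is cyan navy lime red lime navy cyan at positions 3,6,7,8,9,12,13.

7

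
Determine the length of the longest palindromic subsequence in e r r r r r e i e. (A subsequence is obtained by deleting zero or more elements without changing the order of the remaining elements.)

One longest palindromic subsequence is errrrre (positions 1,2,3,4,5,6,9); it reads the same forward and backward, and the interval DP gives dp[1][9] = 7.

7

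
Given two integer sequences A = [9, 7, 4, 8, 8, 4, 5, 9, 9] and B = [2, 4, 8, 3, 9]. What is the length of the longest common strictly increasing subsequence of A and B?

A longest common strictly increasing subsequence is 4, 8, 9 (length 3); it appears in order in both A and B, and no longer such subsequence exists.

3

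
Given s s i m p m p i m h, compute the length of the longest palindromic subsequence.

5

One longest palindromic subsequence is mpmpm (positions 4,5,6,7,9); it reads the same forward and backward, and the interval DP gives dp[1][10] = 5.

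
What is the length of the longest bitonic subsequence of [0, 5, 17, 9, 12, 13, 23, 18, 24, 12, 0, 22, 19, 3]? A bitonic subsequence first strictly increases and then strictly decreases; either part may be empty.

10

One longest bitonic subsequence is 0, 5, 9, 12, 13, 23, 24, 22, 19, 3 (positions 1,2,4,5,6,7,9,12,13,14): it rises to 24 then falls. Length 10 is optimal.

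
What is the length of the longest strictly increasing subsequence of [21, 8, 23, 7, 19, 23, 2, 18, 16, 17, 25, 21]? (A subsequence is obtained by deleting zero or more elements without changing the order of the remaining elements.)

Let dp[i] be the longest increasing subsequence ending at position i. Then dp = [1, 1, 2, 1, 2, 3, 1, 2, 2, 3, 4, 4].
The maximum is 4; one witness is 8, 19, 23, 25 at positions 2,5,6,11.

4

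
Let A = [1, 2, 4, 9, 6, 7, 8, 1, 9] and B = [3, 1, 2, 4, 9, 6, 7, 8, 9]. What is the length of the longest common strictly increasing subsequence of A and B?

For each value that appears in both, track the longest common increasing run ending there.
The best achievable length is 7; one witness is 1, 2, 4, 6, 7, 8, 9 (A-positions 1,2,3,5,6,7,9, B-positions 2,3,4,6,7,8,9).

7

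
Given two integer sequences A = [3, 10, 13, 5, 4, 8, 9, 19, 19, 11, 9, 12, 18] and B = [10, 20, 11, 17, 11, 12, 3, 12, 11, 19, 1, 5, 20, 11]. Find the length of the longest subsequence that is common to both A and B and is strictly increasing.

For each value that appears in both, track the longest common increasing run ending there.
The best achievable length is 3; one witness is 10, 11, 12 (A-positions 2,10,12, B-positions 1,3,6).

3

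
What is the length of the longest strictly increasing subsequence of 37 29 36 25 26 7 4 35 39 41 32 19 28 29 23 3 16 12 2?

Let dp[i] be the longest increasing subsequence ending at position i. Then dp = [1, 1, 2, 1, 2, 1, 1, 3, 4, 5, 3, 2, 3, 4, 3, 1, 2, 2, 1].
The maximum is 5; one witness is 25, 26, 35, 39, 41 at positions 4,5,8,9,10.

5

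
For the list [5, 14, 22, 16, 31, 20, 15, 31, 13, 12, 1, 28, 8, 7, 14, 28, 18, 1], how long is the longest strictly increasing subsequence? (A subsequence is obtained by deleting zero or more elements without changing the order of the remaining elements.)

5

Let dp[i] be the longest increasing subsequence ending at position i. Then dp = [1, 2, 3, 3, 4, 4, 3, 5, 2, 2, 1, 5, 2, 2, 3, 5, 4, 1].
The maximum is 5; one witness is 5, 14, 16, 20, 31 at positions 1,2,4,6,8.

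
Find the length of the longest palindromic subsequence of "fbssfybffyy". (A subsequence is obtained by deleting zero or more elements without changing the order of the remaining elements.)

One longest palindromic subsequence is fbssbf (positions 1,2,3,4,7,9); it reads the same forward and backward, and the interval DP gives dp[1][11] = 6.

6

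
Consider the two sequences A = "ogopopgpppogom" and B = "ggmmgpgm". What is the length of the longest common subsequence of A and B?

Backtracking the LCS table gives one alignment: g (A2,B2) → g (A7,B5) → p (A10,B6) → g (A12,B7) → m (A14,B8).
So the longest common subsequence has length 5.

5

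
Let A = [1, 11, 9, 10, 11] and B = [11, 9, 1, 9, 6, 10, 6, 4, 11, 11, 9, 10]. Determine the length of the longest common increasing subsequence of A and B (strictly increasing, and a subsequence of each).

4

A longest common strictly increasing subsequence is 1, 9, 10, 11 (length 4); it appears in order in both A and B, and no longer such subsequence exists.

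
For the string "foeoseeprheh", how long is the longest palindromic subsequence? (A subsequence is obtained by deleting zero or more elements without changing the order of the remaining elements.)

4

One longest palindromic subsequence is eeee (positions 3,6,7,11); it reads the same forward and backward, and the interval DP gives dp[1][12] = 4.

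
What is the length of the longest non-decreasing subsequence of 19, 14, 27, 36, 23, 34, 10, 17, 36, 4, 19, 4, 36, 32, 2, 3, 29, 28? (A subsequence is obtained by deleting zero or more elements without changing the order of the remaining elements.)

One longest non-decreasing subsequence is 19, 27, 36, 36, 36 (positions 1,3,4,9,13), of length 5; no longer one exists.

5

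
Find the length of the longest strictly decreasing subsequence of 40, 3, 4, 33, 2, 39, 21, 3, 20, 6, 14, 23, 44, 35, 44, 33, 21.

5

One longest decreasing subsequence is 40, 33, 21, 20, 6 (positions 1,4,7,9,10), of length 5; no longer one exists.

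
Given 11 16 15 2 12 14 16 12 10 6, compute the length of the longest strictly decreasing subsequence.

6

Let dp[i] be the longest decreasing subsequence ending at position i. Then dp = [1, 1, 2, 3, 3, 3, 1, 4, 5, 6].
The maximum is 6; one witness is 16, 15, 14, 12, 10, 6 at positions 2,3,6,8,9,10.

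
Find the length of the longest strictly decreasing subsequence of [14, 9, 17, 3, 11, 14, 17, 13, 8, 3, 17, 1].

Let dp[i] be the longest decreasing subsequence ending at position i. Then dp = [1, 2, 1, 3, 2, 2, 1, 3, 4, 5, 1, 6].
The maximum is 6; one witness is 17, 14, 13, 8, 3, 1 at positions 3,6,8,9,10,12.

6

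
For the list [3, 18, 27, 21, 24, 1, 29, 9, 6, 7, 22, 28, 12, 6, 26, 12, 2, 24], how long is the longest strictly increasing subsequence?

5

One longest increasing subsequence is 3, 18, 21, 24, 29 (positions 1,2,4,5,7), of length 5; no longer one exists.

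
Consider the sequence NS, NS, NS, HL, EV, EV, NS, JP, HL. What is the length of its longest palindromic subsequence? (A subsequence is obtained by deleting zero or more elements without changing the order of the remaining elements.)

Using dp[i][j] = 2 + dp[i+1][j−1] if the ends match, else max(dp[i+1][j], dp[i][j−1]):
dp[1][9] = 4. A witness is HL EV EV HL at positions 4,5,6,9.

4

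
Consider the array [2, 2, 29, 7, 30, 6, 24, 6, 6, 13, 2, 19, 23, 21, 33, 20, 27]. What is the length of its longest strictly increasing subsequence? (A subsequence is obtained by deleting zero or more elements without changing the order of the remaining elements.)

One longest increasing subsequence is 2, 7, 13, 19, 23, 33 (positions 1,4,10,12,13,15), of length 6; no longer one exists.

6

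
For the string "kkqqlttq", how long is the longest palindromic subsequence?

Using dp[i][j] = 2 + dp[i+1][j−1] if the ends match, else max(dp[i+1][j], dp[i][j−1]):
dp[1][8] = 4. A witness is qttq at positions 3,6,7,8.

4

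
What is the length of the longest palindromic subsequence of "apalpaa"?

Using dp[i][j] = 2 + dp[i+1][j−1] if the ends match, else max(dp[i+1][j], dp[i][j−1]):
dp[1][7] = 5. A witness is aapaa at positions 1,3,5,6,7.

5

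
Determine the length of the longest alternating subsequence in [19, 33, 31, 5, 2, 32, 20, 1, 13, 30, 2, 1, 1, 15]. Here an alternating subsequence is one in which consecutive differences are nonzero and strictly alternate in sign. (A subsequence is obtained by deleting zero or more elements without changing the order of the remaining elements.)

8

A longest alternating subsequence is 19, 33, 31, 32, 1, 13, 2, 15 (positions 1,2,3,6,8,9,11,14); its 7 consecutive differences strictly alternate in sign, and length 8 is optimal.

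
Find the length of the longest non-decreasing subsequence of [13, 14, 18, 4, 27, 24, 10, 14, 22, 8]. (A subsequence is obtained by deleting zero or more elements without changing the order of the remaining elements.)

4

Let dp[i] be the longest non-decreasing subsequence ending at position i. Then dp = [1, 2, 3, 1, 4, 4, 2, 3, 4, 2].
The maximum is 4; one witness is 13, 14, 18, 27 at positions 1,2,3,5.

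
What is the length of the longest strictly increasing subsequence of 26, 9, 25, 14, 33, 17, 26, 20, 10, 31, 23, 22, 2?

Let dp[i] be the longest increasing subsequence ending at position i. Then dp = [1, 1, 2, 2, 3, 3, 4, 4, 2, 5, 5, 5, 1].
The maximum is 5; one witness is 9, 14, 17, 26, 31 at positions 2,4,6,7,10.

5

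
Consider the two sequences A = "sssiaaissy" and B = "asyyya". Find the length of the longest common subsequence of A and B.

3

Backtracking the LCS table gives one alignment: a (A6,B1) → s (A8,B2) → y (A10,B5).
So the longest common subsequence has length 3.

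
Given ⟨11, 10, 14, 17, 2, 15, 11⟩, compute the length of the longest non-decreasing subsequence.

Let dp[i] be the longest non-decreasing subsequence ending at position i. Then dp = [1, 1, 2, 3, 1, 3, 2].
The maximum is 3; one witness is 11, 14, 17 at positions 1,3,4.

3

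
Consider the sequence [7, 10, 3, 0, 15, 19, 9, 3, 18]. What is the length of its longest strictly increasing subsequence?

One longest increasing subsequence is 7, 10, 15, 19 (positions 1,2,5,6), of length 4; no longer one exists.

4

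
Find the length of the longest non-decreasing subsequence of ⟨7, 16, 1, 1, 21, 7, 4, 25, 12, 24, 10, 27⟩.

One longest non-decreasing subsequence is 1, 1, 7, 12, 24, 27 (positions 3,4,6,9,10,12), of length 6; no longer one exists.

6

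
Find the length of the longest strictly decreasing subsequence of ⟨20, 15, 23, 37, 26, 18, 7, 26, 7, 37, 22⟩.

4

Let dp[i] be the longest decreasing subsequence ending at position i. Then dp = [1, 2, 1, 1, 2, 3, 4, 2, 4, 1, 3].
The maximum is 4; one witness is 37, 26, 18, 7 at positions 4,5,6,7.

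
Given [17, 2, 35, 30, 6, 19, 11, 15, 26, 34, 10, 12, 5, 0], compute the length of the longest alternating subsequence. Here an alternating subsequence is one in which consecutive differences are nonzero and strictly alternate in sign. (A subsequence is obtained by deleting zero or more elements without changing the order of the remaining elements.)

A longest alternating subsequence is 17, 2, 35, 6, 19, 11, 15, 10, 12, 5 (positions 1,2,3,5,6,7,8,11,12,13); its 9 consecutive differences strictly alternate in sign, and length 10 is optimal.

10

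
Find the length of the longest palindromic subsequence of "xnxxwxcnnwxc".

One longest palindromic subsequence is xnxwxnx (positions 1,2,4,5,6,9,11); it reads the same forward and backward, and the interval DP gives dp[1][12] = 7.

7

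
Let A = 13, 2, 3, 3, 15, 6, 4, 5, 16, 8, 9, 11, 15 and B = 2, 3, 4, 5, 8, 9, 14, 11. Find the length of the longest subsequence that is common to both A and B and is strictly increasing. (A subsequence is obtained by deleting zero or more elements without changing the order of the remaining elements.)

For each value that appears in both, track the longest common increasing run ending there.
The best achievable length is 7; one witness is 2, 3, 4, 5, 8, 9, 11 (A-positions 2,3,7,8,10,11,12, B-positions 1,2,3,4,5,6,8).

7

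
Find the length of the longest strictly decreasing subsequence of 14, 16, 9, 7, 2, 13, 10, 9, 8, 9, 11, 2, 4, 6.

Let dp[i] be the longest decreasing subsequence ending at position i. Then dp = [1, 1, 2, 3, 4, 2, 3, 4, 5, 4, 3, 6, 6, 6].
The maximum is 6; one witness is 14, 13, 10, 9, 8, 2 at positions 1,6,7,8,9,12.

6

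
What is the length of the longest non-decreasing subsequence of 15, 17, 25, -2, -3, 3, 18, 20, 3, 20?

One longest non-decreasing subsequence is 15, 17, 18, 20, 20 (positions 1,2,7,8,10), of length 5; no longer one exists.

5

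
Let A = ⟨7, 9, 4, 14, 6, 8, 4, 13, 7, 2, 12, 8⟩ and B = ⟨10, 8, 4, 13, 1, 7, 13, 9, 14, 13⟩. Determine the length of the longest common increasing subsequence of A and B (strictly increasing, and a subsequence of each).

3

For each value that appears in both, track the longest common increasing run ending there.
The best achievable length is 3; one witness is 7, 9, 14 (A-positions 1,2,4, B-positions 6,8,9).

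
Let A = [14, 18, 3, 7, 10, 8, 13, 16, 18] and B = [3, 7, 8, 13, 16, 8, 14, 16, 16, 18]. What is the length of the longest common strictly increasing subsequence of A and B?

6

For each value that appears in both, track the longest common increasing run ending there.
The best achievable length is 6; one witness is 3, 7, 8, 13, 16, 18 (A-positions 3,4,6,7,8,9, B-positions 1,2,3,4,5,10).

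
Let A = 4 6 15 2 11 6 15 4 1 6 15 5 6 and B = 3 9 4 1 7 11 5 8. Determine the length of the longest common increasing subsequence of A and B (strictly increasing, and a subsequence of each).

2

A longest common strictly increasing subsequence is 4, 11 (length 2); it appears in order in both A and B, and no longer such subsequence exists.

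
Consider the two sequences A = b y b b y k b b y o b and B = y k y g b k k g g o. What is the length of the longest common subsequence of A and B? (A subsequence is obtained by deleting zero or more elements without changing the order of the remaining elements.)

4

Backtracking the LCS table gives one alignment: y (A2,B3) → b (A3,B5) → k (A6,B7) → o (A10,B10).
So the longest common subsequence has length 4.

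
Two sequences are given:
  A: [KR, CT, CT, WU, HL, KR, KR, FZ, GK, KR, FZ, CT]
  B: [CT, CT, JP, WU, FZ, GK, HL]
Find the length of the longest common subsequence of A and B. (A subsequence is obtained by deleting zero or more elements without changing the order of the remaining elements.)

A longest common subsequence is CT, CT, WU, FZ, GK (length 5); the LCS DP confirms no longer common subsequence exists.

5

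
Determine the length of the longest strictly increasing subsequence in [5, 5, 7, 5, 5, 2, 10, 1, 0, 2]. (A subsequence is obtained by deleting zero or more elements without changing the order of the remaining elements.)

3

Scanning left to right, the best length ending at each element is: 5→1, 5→1, 7→2, 5→1, 5→1, 2→1, 10→3, 1→1, 0→1, 2→2.
So the longest increasing subsequence has length 3, e.g. 5, 7, 10.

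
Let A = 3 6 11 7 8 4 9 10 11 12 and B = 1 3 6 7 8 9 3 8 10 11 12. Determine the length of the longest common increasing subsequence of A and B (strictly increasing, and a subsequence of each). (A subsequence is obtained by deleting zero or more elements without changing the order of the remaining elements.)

For each value that appears in both, track the longest common increasing run ending there.
The best achievable length is 8; one witness is 3, 6, 7, 8, 9, 10, 11, 12 (A-positions 1,2,4,5,7,8,9,10, B-positions 2,3,4,5,6,9,10,11).

8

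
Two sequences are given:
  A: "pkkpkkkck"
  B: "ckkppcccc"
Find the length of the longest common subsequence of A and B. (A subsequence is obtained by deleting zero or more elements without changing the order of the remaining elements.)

4

A longest common subsequence is kkpc (length 4); the LCS DP confirms no longer common subsequence exists.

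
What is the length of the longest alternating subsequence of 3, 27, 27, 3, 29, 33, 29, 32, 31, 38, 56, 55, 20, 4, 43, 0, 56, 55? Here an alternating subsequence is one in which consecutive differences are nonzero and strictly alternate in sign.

13

A longest alternating subsequence is 3, 27, 3, 33, 29, 32, 31, 38, 20, 43, 0, 56, 55 (positions 1,2,4,6,7,8,9,10,13,15,16,17,18); its 12 consecutive differences strictly alternate in sign, and length 13 is optimal.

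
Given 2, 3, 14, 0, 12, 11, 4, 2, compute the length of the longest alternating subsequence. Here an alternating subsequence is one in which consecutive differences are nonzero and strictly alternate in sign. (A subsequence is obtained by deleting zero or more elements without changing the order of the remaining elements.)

5

Track the best alternating length ending on an up-step vs a down-step at each position: up/down = 1/1, 2/1, 2/1, 1/3, 4/3, 4/5, 4/5, 4/5.
The maximum over both is 5; one such subsequence is 2, 3, 0, 12, 11.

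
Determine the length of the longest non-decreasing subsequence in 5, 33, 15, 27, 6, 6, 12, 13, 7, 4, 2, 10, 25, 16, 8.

Let dp[i] be the longest non-decreasing subsequence ending at position i. Then dp = [1, 2, 2, 3, 2, 3, 4, 5, 4, 1, 1, 5, 6, 6, 5].
The maximum is 6; one witness is 5, 6, 6, 12, 13, 25 at positions 1,5,6,7,8,13.

6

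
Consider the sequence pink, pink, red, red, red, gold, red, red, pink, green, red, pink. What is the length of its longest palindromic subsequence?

One longest palindromic subsequence is pink red red red gold red red red pink (positions 1,3,4,5,6,7,8,11,12); it reads the same forward and backward, and the interval DP gives dp[1][12] = 9.

9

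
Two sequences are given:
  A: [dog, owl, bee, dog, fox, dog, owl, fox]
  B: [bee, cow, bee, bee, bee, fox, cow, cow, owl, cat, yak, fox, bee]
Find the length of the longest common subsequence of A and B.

A longest common subsequence is bee, fox, owl, fox (length 4); the LCS DP confirms no longer common subsequence exists.

4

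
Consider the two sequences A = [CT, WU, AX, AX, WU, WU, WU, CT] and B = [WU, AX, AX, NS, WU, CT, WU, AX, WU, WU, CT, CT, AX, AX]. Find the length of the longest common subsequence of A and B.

A longest common subsequence is WU, AX, AX, WU, WU, WU, CT (length 7); the LCS DP confirms no longer common subsequence exists.

7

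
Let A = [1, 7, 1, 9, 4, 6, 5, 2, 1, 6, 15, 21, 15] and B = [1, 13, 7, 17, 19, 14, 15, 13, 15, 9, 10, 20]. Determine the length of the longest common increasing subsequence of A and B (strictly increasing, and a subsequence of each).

For each value that appears in both, track the longest common increasing run ending there.
The best achievable length is 3; one witness is 1, 7, 15 (A-positions 1,2,11, B-positions 1,3,7).

3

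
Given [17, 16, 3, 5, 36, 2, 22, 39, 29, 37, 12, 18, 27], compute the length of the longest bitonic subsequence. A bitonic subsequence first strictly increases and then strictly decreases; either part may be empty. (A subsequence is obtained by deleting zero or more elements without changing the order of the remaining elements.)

6

Let inc[i] be the LIS ending at i and dec[i] the longest strictly decreasing subsequence starting at i. inc = [1, 1, 1, 2, 3, 1, 3, 4, 4, 5, 3, 4, 5], dec = [4, 3, 2, 2, 3, 1, 2, 3, 2, 2, 1, 1, 1].
max_i inc[i]+dec[i]−1 = 6, with one witness 3, 5, 36, 39, 37, 27.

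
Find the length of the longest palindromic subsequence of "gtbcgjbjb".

One longest palindromic subsequence is bjbjb (positions 3,6,7,8,9); it reads the same forward and backward, and the interval DP gives dp[1][9] = 5.

5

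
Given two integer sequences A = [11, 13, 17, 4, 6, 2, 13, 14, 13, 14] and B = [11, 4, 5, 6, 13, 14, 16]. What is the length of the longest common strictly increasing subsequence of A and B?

A longest common strictly increasing subsequence is 4, 6, 13, 14 (length 4); it appears in order in both A and B, and no longer such subsequence exists.

4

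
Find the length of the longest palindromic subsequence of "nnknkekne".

One longest palindromic subsequence is nkekn (positions 4,5,6,7,8); it reads the same forward and backward, and the interval DP gives dp[1][9] = 5.

5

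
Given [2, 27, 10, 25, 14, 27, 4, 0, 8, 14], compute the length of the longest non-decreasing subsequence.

Let dp[i] be the longest non-decreasing subsequence ending at position i. Then dp = [1, 2, 2, 3, 3, 4, 2, 1, 3, 4].
The maximum is 4; one witness is 2, 10, 25, 27 at positions 1,3,4,6.

4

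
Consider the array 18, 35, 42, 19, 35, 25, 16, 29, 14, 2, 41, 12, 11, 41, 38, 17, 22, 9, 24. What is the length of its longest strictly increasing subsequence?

Let dp[i] be the longest increasing subsequence ending at position i. Then dp = [1, 2, 3, 2, 3, 3, 1, 4, 1, 1, 5, 2, 2, 5, 5, 3, 4, 2, 5].
The maximum is 5; one witness is 18, 19, 25, 29, 41 at positions 1,4,6,8,11.

5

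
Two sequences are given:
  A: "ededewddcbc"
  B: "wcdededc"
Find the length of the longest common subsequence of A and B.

A longest common subsequence is dededc (length 6); the LCS DP confirms no longer common subsequence exists.

6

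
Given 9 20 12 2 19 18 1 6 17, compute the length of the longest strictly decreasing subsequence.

Let dp[i] be the longest decreasing subsequence ending at position i. Then dp = [1, 1, 2, 3, 2, 3, 4, 4, 4].
The maximum is 4; one witness is 20, 12, 2, 1 at positions 2,3,4,7.

4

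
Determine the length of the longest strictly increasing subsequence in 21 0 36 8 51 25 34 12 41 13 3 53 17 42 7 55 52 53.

8

Let dp[i] be the longest increasing subsequence ending at position i. Then dp = [1, 1, 2, 2, 3, 3, 4, 3, 5, 4, 2, 6, 5, 6, 3, 7, 7, 8].
The maximum is 8; one witness is 0, 8, 25, 34, 41, 42, 52, 53 at positions 2,4,6,7,9,14,17,18.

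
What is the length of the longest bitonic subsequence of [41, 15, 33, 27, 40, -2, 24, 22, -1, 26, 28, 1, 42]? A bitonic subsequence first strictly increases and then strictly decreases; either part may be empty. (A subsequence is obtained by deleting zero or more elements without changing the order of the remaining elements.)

6

One longest bitonic subsequence is 41, 33, 27, 24, 22, 1 (positions 1,3,4,7,8,12): it rises to 41 then falls. Length 6 is optimal.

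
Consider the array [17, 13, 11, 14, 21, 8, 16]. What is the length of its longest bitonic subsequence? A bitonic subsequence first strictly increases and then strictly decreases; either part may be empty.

4

One longest bitonic subsequence is 17, 13, 11, 8 (positions 1,2,3,6): it rises to 17 then falls. Length 4 is optimal.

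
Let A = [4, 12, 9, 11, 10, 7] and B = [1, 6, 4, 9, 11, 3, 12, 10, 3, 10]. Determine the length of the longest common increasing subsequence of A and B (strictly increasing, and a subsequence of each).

For each value that appears in both, track the longest common increasing run ending there.
The best achievable length is 3; one witness is 4, 9, 11 (A-positions 1,3,4, B-positions 3,4,5).

3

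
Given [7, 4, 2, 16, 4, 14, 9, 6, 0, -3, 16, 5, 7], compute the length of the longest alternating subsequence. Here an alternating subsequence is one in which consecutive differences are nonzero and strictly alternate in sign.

Track the best alternating length ending on an up-step vs a down-step at each position: up/down = 1/1, 1/2, 1/2, 3/1, 3/4, 5/4, 5/6, 5/6, 1/6, 1/6, 7/1, 7/8, 9/8.
The maximum over both is 9; one such subsequence is 7, 4, 16, 4, 14, 9, 16, 5, 7.

9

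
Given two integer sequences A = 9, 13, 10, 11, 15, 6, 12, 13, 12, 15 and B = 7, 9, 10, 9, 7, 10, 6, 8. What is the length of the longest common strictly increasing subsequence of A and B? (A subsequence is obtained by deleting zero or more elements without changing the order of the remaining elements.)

2

A longest common strictly increasing subsequence is 9, 10 (length 2); it appears in order in both A and B, and no longer such subsequence exists.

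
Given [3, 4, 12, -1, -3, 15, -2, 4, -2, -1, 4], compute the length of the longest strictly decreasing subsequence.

3

Let dp[i] be the longest decreasing subsequence ending at position i. Then dp = [1, 1, 1, 2, 3, 1, 3, 2, 3, 3, 2].
The maximum is 3; one witness is 3, -1, -3 at positions 1,4,5.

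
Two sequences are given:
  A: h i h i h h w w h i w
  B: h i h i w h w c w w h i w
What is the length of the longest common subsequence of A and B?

Backtracking the LCS table gives one alignment: h (A1,B1) → i (A2,B2) → h (A3,B3) → i (A4,B4) → h (A5,B6) → w (A7,B9) → w (A8,B10) → h (A9,B11) → i (A10,B12) → w (A11,B13).
So the longest common subsequence has length 10.

10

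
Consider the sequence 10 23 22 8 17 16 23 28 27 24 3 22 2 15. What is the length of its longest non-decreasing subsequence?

Scanning left to right, the best length ending at each element is: 10→1, 23→2, 22→2, 8→1, 17→2, 16→2, 23→3, 28→4, 27→4, 24→4, 3→1, 22→3, 2→1, 15→2.
So the longest non-decreasing subsequence has length 4, e.g. 10, 23, 23, 28.

4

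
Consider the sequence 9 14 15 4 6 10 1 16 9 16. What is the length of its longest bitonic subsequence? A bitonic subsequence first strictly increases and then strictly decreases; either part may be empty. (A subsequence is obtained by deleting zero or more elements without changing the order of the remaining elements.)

Let inc[i] be the LIS ending at i and dec[i] the longest strictly decreasing subsequence starting at i. inc = [1, 2, 3, 1, 2, 3, 1, 4, 3, 4], dec = [3, 3, 3, 2, 2, 2, 1, 2, 1, 1].
max_i inc[i]+dec[i]−1 = 5, with one witness 9, 14, 15, 10, 9.

5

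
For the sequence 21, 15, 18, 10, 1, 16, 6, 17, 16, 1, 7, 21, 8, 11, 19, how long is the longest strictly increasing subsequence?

6

Let dp[i] be the longest increasing subsequence ending at position i. Then dp = [1, 1, 2, 1, 1, 2, 2, 3, 3, 1, 3, 4, 4, 5, 6].
The maximum is 6; one witness is 1, 6, 7, 8, 11, 19 at positions 5,7,11,13,14,15.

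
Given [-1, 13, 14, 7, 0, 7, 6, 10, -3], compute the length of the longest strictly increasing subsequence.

4

Scanning left to right, the best length ending at each element is: -1→1, 13→2, 14→3, 7→2, 0→2, 7→3, 6→3, 10→4, -3→1.
So the longest increasing subsequence has length 4, e.g. -1, 0, 7, 10.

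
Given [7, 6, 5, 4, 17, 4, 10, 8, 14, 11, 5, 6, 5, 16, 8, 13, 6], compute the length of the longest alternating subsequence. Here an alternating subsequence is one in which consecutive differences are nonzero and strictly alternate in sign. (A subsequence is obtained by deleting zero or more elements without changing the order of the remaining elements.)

14

A longest alternating subsequence is 7, 6, 17, 4, 10, 8, 14, 5, 6, 5, 16, 8, 13, 6 (positions 1,2,5,6,7,8,9,11,12,13,14,15,16,17); its 13 consecutive differences strictly alternate in sign, and length 14 is optimal.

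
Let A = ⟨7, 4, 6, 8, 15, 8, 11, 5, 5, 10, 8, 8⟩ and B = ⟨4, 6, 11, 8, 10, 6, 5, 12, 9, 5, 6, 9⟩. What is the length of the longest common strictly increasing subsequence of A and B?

4

For each value that appears in both, track the longest common increasing run ending there.
The best achievable length is 4; one witness is 4, 6, 8, 10 (A-positions 2,3,4,10, B-positions 1,2,4,5).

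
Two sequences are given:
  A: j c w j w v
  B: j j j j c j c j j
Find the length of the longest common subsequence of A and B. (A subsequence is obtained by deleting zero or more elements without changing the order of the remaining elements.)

A longest common subsequence is jcj (length 3); the LCS DP confirms no longer common subsequence exists.

3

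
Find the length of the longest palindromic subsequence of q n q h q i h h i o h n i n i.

One longest palindromic subsequence is nhihhihn (positions 2,4,6,7,8,9,11,14); it reads the same forward and backward, and the interval DP gives dp[1][15] = 8.

8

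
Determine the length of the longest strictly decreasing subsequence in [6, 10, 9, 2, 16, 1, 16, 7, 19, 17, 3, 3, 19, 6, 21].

Let dp[i] be the longest decreasing subsequence ending at position i. Then dp = [1, 1, 2, 3, 1, 4, 1, 3, 1, 2, 4, 4, 1, 4, 1].
The maximum is 4; one witness is 10, 9, 2, 1 at positions 2,3,4,6.

4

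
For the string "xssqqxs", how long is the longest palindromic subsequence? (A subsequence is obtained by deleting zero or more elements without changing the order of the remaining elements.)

4

One longest palindromic subsequence is sqqs (positions 2,4,5,7); it reads the same forward and backward, and the interval DP gives dp[1][7] = 4.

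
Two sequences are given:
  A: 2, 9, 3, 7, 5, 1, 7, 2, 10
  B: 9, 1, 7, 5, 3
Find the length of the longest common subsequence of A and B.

Backtracking the LCS table gives one alignment: 9 (A2,B1) → 7 (A4,B3) → 5 (A5,B4).
So the longest common subsequence has length 3.

3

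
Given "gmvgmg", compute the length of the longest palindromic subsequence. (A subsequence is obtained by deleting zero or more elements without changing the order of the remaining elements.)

5

One longest palindromic subsequence is gmgmg (positions 1,2,4,5,6); it reads the same forward and backward, and the interval DP gives dp[1][6] = 5.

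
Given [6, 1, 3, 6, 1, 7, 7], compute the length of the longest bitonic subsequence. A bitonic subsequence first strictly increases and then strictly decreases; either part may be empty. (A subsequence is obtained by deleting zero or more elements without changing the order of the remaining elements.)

Let inc[i] be the LIS ending at i and dec[i] the longest strictly decreasing subsequence starting at i. inc = [1, 1, 2, 3, 1, 4, 4], dec = [3, 1, 2, 2, 1, 1, 1].
max_i inc[i]+dec[i]−1 = 4, with one witness 1, 3, 6, 1.

4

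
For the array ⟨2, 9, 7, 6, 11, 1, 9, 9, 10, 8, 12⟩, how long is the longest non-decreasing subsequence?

Let dp[i] be the longest non-decreasing subsequence ending at position i. Then dp = [1, 2, 2, 2, 3, 1, 3, 4, 5, 3, 6].
The maximum is 6; one witness is 2, 9, 9, 9, 10, 12 at positions 1,2,7,8,9,11.

6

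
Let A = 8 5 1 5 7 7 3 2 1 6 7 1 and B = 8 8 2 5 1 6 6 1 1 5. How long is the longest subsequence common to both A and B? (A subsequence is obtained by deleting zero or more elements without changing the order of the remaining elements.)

Backtracking the LCS table gives one alignment: 8 (A1,B2) → 5 (A2,B4) → 1 (A3,B5) → 1 (A9,B8) → 1 (A12,B9).
So the longest common subsequence has length 5.

5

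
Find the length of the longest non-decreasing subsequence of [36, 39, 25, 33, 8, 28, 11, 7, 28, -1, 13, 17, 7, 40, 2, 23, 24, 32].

Let dp[i] be the longest non-decreasing subsequence ending at position i. Then dp = [1, 2, 1, 2, 1, 2, 2, 1, 3, 1, 3, 4, 2, 5, 2, 5, 6, 7].
The maximum is 7; one witness is 8, 11, 13, 17, 23, 24, 32 at positions 5,7,11,12,16,17,18.

7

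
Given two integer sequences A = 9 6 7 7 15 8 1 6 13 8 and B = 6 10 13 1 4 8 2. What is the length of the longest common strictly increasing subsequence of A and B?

2

A longest common strictly increasing subsequence is 6, 13 (length 2); it appears in order in both A and B, and no longer such subsequence exists.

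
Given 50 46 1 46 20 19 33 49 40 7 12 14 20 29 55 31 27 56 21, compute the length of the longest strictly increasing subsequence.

One longest increasing subsequence is 1, 7, 12, 14, 20, 29, 55, 56 (positions 3,10,11,12,13,14,15,18), of length 8; no longer one exists.

8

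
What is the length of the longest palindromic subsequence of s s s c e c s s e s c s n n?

One longest palindromic subsequence is ssscecsss (positions 1,2,3,4,5,6,8,10,12); it reads the same forward and backward, and the interval DP gives dp[1][14] = 9.

9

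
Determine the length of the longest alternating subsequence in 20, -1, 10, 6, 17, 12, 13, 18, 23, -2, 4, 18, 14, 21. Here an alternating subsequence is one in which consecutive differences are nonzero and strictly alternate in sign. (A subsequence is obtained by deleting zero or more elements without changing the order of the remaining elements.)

11

Track the best alternating length ending on an up-step vs a down-step at each position: up/down = 1/1, 1/2, 3/2, 3/4, 5/2, 5/6, 7/6, 7/2, 7/1, 1/8, 9/8, 9/8, 9/10, 11/8.
The maximum over both is 11; one such subsequence is 20, -1, 10, 6, 17, 12, 13, -2, 18, 14, 21.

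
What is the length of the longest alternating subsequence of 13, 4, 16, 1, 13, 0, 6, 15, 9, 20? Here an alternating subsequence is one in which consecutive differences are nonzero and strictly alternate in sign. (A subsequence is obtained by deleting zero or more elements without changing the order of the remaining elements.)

A longest alternating subsequence is 13, 4, 16, 1, 13, 0, 15, 9, 20 (positions 1,2,3,4,5,6,8,9,10); its 8 consecutive differences strictly alternate in sign, and length 9 is optimal.

9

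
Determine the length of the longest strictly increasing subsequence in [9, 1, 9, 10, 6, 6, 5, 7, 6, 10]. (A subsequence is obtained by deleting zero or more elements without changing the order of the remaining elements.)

Let dp[i] be the longest increasing subsequence ending at position i. Then dp = [1, 1, 2, 3, 2, 2, 2, 3, 3, 4].
The maximum is 4; one witness is 1, 6, 7, 10 at positions 2,5,8,10.

4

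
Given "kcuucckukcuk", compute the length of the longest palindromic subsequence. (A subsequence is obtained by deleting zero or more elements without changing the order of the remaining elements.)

9

One longest palindromic subsequence is kuckukcuk (positions 1,3,5,7,8,9,10,11,12); it reads the same forward and backward, and the interval DP gives dp[1][12] = 9.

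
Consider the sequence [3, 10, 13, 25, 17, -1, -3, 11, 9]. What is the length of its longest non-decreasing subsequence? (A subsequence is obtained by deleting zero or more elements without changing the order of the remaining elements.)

4

Let dp[i] be the longest non-decreasing subsequence ending at position i. Then dp = [1, 2, 3, 4, 4, 1, 1, 3, 2].
The maximum is 4; one witness is 3, 10, 13, 25 at positions 1,2,3,4.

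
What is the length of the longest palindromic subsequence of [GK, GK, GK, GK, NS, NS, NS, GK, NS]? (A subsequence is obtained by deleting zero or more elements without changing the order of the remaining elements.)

Using dp[i][j] = 2 + dp[i+1][j−1] if the ends match, else max(dp[i+1][j], dp[i][j−1]):
dp[1][9] = 5. A witness is GK NS NS NS GK at positions 4,5,6,7,8.

5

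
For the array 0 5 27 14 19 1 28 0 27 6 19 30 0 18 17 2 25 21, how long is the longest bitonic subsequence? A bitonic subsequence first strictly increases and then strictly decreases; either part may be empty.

Let inc[i] be the LIS ending at i and dec[i] the longest strictly decreasing subsequence starting at i. inc = [1, 2, 3, 3, 4, 2, 5, 1, 5, 3, 4, 6, 1, 4, 4, 3, 5, 5], dec = [1, 3, 5, 3, 4, 2, 6, 1, 5, 2, 4, 4, 1, 3, 2, 1, 2, 1].
max_i inc[i]+dec[i]−1 = 10, with one witness 0, 5, 14, 19, 28, 27, 19, 18, 17, 2.

10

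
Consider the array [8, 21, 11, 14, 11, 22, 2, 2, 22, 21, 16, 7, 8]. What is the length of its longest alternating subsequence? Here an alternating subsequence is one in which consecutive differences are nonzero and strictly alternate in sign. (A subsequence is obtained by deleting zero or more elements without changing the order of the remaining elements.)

10

Track the best alternating length ending on an up-step vs a down-step at each position: up/down = 1/1, 2/1, 2/3, 4/3, 2/5, 6/1, 1/7, 1/7, 8/1, 8/9, 8/9, 8/9, 10/9.
The maximum over both is 10; one such subsequence is 8, 21, 11, 14, 11, 22, 2, 22, 7, 8.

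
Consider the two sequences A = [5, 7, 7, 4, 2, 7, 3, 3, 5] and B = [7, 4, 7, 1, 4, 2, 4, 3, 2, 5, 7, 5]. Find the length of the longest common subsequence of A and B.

6

Backtracking the LCS table gives one alignment: 7 (A2,B1) → 7 (A3,B3) → 4 (A4,B7) → 2 (A5,B9) → 7 (A6,B11) → 5 (A9,B12).
So the longest common subsequence has length 6.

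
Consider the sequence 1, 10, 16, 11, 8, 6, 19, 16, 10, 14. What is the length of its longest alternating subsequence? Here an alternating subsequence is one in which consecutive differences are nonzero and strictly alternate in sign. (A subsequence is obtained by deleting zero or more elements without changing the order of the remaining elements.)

6

A longest alternating subsequence is 1, 16, 11, 19, 10, 14 (positions 1,3,4,7,9,10); its 5 consecutive differences strictly alternate in sign, and length 6 is optimal.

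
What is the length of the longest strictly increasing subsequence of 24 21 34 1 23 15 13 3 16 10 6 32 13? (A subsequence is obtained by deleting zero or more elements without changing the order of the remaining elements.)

4

Let dp[i] be the longest increasing subsequence ending at position i. Then dp = [1, 1, 2, 1, 2, 2, 2, 2, 3, 3, 3, 4, 4].
The maximum is 4; one witness is 1, 15, 16, 32 at positions 4,6,9,12.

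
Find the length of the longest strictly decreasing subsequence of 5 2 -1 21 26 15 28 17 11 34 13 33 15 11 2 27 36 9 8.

6

Scanning left to right, the best length ending at each element is: 5→1, 2→2, -1→3, 21→1, 26→1, 15→2, 28→1, 17→2, 11→3, 34→1, 13→3, 33→2, 15→3, 11→4, 2→5, 27→3, 36→1, 9→5, 8→6.
So the longest decreasing subsequence has length 6, e.g. 21, 15, 13, 11, 9, 8.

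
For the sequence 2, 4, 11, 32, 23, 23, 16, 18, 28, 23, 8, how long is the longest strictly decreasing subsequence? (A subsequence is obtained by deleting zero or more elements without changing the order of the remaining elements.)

One longest decreasing subsequence is 32, 23, 16, 8 (positions 4,5,7,11), of length 4; no longer one exists.

4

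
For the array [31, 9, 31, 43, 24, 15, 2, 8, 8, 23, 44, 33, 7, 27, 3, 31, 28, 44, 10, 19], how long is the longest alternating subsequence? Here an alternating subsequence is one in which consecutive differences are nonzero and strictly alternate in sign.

A longest alternating subsequence is 31, 9, 31, 2, 8, 7, 27, 3, 31, 28, 44, 10, 19 (positions 1,2,3,7,8,13,14,15,16,17,18,19,20); its 12 consecutive differences strictly alternate in sign, and length 13 is optimal.

13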